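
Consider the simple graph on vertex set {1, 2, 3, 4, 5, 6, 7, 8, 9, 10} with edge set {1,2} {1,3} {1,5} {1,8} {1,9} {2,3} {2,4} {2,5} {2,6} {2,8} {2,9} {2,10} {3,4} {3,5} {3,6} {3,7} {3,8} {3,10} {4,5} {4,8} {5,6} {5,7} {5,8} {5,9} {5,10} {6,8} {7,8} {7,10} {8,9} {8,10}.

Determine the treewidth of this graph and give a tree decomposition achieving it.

Every bag has size at most 5, so the width is 5 − 1 = 4 and tw(G) ≤ 4. Conversely, {1, 2, 5, 8, 9} is a clique of size 5, and the vertices of any clique must share a bag in every tree decomposition; so some bag has ≥ 5 vertices and tw(G) ≥ 4. Combining the bounds, tw(G) = 4.

Treewidth 4.
One such decomposition:
Bags: B1 = {2, 3, 5, 8, 10}  B2 = {2, 3, 4, 5, 8}  B3 = {1, 2, 3, 5, 8}  B4 = {1, 2, 5, 8, 9}  B5 = {2, 3, 5, 6, 8}  B6 = {3, 5, 7, 8, 10}
Tree: B1–B2, B1–B3, B3–B4, B1–B5, B1–B6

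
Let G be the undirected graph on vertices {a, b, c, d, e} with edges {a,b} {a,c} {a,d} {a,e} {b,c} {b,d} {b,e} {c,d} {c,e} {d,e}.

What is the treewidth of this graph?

A width-4 tree decomposition is:
Bags: B1 = {a, b, c, d, e}
Tree: (single bag)
With just one bag of size 5, the width is 5 − 1 = 4, so tw(G) ≤ 4. For the lower bound, the 5 vertices {a, b, c, d, e} are pairwise adjacent, and any tree decomposition puts a clique entirely inside one bag — forcing width ≥ 4. Combining the bounds, tw(G) = 4.

4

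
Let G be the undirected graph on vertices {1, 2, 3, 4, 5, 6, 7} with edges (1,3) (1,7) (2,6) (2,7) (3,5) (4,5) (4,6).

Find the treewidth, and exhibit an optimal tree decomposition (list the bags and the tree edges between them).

Treewidth 2.
One such decomposition:
Bags: B1 = {4, 5, 6}  B2 = {3, 5, 6}  B3 = {1, 3, 6}  B4 = {1, 6, 7}  B5 = {2, 6, 7}
Tree: B1–B2, B2–B3, B3–B4, B4–B5

Each bag holds 3 vertices, so the decomposition has width 2, which upper-bounds the treewidth. Since 6–4–5–3–1–7–2–6 is a cycle in G, G is not acyclic. Forests are exactly the graphs of treewidth ≤ 1, so tw(G) ≥ 2. The upper and lower bounds meet at 2, so that is the treewidth.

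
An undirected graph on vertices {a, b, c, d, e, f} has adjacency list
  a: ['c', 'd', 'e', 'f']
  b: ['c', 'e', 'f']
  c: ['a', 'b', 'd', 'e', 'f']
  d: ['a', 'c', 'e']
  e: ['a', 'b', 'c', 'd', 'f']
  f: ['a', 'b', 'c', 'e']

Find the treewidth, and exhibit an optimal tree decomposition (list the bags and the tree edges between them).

The largest bag has 4 vertices, giving width 3; this decomposition certifies tw(G) ≤ 3. For the lower bound, the 4 vertices {a, c, d, e} are pairwise adjacent, and any tree decomposition puts a clique entirely inside one bag — forcing width ≥ 3. Combining the bounds, tw(G) = 3.

Treewidth 3.
One such decomposition:
Bags: B1 = {b, c, e, f}  B2 = {a, c, e, f}  B3 = {a, c, d, e}
Tree: B1–B2, B2–B3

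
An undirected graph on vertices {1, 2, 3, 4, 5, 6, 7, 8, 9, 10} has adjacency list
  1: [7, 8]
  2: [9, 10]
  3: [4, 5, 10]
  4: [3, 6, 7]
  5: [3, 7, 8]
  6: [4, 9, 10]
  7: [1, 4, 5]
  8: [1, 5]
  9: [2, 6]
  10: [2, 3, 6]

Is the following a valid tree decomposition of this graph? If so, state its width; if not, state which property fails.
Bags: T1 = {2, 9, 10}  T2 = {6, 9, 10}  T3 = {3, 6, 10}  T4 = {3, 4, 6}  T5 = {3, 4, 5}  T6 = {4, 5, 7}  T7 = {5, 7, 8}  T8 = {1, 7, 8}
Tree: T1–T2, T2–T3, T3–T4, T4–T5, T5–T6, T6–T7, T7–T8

Yes; width 2.

Every vertex of G appears in some bag (union = {1, 2, 3, 4, 5, 6, 7, 8, 9, 10}); every edge is covered by a bag; and for each vertex v the set of bags containing v is connected in the bag tree. The decomposition is therefore valid. The largest bag has 3 vertices, so the width is 2.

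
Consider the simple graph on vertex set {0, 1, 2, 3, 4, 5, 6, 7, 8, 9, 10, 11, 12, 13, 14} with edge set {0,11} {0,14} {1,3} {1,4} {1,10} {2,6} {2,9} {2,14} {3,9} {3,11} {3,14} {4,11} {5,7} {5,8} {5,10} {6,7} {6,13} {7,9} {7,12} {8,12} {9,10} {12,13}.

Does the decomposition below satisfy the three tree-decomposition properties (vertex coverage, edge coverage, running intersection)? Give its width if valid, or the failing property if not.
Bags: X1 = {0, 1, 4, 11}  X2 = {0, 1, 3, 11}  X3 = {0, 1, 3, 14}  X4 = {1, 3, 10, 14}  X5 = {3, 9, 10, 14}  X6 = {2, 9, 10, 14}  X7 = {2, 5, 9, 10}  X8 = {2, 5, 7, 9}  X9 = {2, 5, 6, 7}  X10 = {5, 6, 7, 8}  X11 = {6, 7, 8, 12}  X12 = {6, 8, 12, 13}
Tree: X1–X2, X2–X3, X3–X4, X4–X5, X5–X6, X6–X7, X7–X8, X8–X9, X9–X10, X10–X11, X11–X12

Every vertex of G appears in some bag (union = {0, 1, 2, 3, 4, 5, 6, 7, 8, 9, 10, 11, 12, 13, 14}); every edge is covered by a bag; and for each vertex v the set of bags containing v is connected in the bag tree. The decomposition is therefore valid. The largest bag has 4 vertices, so the width is 3.

Yes; width 3.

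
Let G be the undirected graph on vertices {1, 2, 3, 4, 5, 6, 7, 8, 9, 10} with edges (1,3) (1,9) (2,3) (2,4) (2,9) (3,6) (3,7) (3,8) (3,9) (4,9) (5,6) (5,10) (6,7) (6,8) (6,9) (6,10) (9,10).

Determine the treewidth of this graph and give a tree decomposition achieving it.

Treewidth 2.
One optimal decomposition is:
Bags: B1 = {3, 6, 9}  B2 = {2, 3, 9}  B3 = {6, 9, 10}  B4 = {3, 6, 7}  B5 = {2, 4, 9}  B6 = {3, 6, 8}  B7 = {1, 3, 9}  B8 = {5, 6, 10}
Tree: B1–B2, B1–B3, B1–B4, B2–B5, B4–B6, B2–B7, B3–B8

The largest bag has 3 vertices, giving width 2; this decomposition certifies tw(G) ≤ 2. Conversely, {6, 9, 10} is a clique of size 3, and the vertices of any clique must share a bag in every tree decomposition; so some bag has ≥ 3 vertices and tw(G) ≥ 2. Hence tw(G) = 2 exactly.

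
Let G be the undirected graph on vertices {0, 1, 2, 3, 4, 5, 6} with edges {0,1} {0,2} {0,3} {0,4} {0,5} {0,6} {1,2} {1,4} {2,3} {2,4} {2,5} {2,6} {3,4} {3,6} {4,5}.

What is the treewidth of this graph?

A width-3 tree decomposition is:
Bags: B1 = {0, 1, 2, 4}  B2 = {0, 2, 3, 4}  B3 = {0, 2, 3, 6}  B4 = {0, 2, 4, 5}
Tree: B1–B2, B2–B3, B1–B4
Each bag holds 4 vertices, so the decomposition has width 3, which upper-bounds the treewidth. On the other hand G contains the 4-clique {0, 1, 2, 4}. A clique must lie in a single bag of any decomposition, so no decomposition can have width below 3. Therefore the treewidth is 3.

3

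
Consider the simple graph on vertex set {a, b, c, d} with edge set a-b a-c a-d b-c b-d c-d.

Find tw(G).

3

A width-3 tree decomposition is:
Bags: B1 = {a, b, c, d}
Tree: (single bag)
With just one bag of size 4, the width is 4 − 1 = 3, so tw(G) ≤ 3. For the lower bound, the 4 vertices {a, b, c, d} are pairwise adjacent, and any tree decomposition puts a clique entirely inside one bag — forcing width ≥ 3. Combining the bounds, tw(G) = 3.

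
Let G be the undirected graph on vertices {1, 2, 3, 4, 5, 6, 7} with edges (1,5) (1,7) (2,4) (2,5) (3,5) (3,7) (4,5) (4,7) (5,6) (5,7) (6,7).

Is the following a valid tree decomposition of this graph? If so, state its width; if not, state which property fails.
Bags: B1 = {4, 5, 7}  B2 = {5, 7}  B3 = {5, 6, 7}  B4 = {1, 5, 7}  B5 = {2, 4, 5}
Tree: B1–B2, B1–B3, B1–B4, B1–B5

A tree decomposition must satisfy three properties: every vertex lies in some bag; for every edge, both endpoints lie together in some bag; and for every vertex, the bags containing it form a connected subtree. Here vertex 3 appears in no bag, so the decomposition is invalid.

No — vertex 3 appears in no bag.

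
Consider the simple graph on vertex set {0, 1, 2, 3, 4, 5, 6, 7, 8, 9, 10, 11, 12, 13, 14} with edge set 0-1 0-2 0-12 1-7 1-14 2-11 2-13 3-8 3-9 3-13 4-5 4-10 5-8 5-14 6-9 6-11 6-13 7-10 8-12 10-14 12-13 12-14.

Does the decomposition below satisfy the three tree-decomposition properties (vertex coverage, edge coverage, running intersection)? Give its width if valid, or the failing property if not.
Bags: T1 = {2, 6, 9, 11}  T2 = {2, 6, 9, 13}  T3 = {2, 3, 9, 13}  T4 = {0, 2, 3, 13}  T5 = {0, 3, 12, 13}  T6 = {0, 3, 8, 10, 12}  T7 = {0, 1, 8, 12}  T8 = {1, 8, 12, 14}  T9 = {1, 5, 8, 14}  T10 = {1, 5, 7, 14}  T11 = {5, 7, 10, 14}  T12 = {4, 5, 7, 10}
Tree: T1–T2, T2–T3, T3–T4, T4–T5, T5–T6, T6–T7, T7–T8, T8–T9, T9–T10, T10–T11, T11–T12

No — bags containing vertex 10 are not connected in the tree.

A tree decomposition must satisfy three properties: every vertex lies in some bag; for every edge, both endpoints lie together in some bag; and for every vertex, the bags containing it form a connected subtree. Here bags containing vertex 10 are not connected in the tree, so the decomposition is invalid.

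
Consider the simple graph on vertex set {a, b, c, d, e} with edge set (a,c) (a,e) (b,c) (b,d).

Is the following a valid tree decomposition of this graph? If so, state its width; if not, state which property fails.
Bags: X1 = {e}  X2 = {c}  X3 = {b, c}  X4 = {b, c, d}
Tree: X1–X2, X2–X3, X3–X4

No — vertex a appears in no bag.

A tree decomposition must satisfy three properties: every vertex lies in some bag; for every edge, both endpoints lie together in some bag; and for every vertex, the bags containing it form a connected subtree. Here vertex a appears in no bag, so the decomposition is invalid.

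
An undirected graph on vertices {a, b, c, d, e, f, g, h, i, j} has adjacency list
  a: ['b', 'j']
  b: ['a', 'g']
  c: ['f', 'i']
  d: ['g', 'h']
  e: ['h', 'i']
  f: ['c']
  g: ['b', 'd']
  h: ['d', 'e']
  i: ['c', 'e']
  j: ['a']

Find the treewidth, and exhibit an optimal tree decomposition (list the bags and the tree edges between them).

Treewidth 1.
Bags: B1 = {c, f}  B2 = {c, i}  B3 = {e, i}  B4 = {e, h}  B5 = {d, h}  B6 = {d, g}  B7 = {b, g}  B8 = {a, b}  B9 = {a, j}
Tree: B1–B2, B2–B3, B3–B4, B4–B5, B5–B6, B6–B7, B7–B8, B8–B9

The largest bag has 2 vertices, giving width 1; this decomposition certifies tw(G) ≤ 1. Since G has at least one edge (e.g. f–c), it is not an edgeless graph, so tw(G) ≥ 1. Combining the bounds, tw(G) = 1.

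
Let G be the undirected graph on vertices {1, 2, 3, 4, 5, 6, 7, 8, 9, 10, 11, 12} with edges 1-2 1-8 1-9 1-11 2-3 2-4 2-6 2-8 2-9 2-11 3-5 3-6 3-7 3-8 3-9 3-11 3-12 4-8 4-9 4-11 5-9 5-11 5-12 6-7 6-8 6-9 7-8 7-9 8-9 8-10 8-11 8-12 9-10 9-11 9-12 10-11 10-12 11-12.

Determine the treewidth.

4

A width-4 tree decomposition is:
Bags: B1 = {2, 3, 8, 9, 11}  B2 = {2, 3, 6, 8, 9}  B3 = {3, 6, 7, 8, 9}  B4 = {3, 8, 9, 11, 12}  B5 = {2, 4, 8, 9, 11}  B6 = {1, 2, 8, 9, 11}  B7 = {8, 9, 10, 11, 12}  B8 = {3, 5, 9, 11, 12}
Tree: B1–B2, B2–B3, B1–B4, B1–B5, B5–B6, B4–B7, B4–B8
Every bag has size at most 5, so the width is 5 − 1 = 4 and tw(G) ≤ 4. Conversely, {1, 2, 8, 9, 11} is a clique of size 5, and the vertices of any clique must share a bag in every tree decomposition; so some bag has ≥ 5 vertices and tw(G) ≥ 4. Hence tw(G) = 4 exactly.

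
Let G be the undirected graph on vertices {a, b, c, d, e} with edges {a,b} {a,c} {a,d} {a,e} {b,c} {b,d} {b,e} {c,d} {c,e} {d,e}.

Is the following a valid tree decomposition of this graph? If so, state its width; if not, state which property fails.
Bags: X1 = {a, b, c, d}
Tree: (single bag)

No — vertex e appears in no bag.

A tree decomposition must satisfy three properties: every vertex lies in some bag; for every edge, both endpoints lie together in some bag; and for every vertex, the bags containing it form a connected subtree. Here vertex e appears in no bag, so the decomposition is invalid.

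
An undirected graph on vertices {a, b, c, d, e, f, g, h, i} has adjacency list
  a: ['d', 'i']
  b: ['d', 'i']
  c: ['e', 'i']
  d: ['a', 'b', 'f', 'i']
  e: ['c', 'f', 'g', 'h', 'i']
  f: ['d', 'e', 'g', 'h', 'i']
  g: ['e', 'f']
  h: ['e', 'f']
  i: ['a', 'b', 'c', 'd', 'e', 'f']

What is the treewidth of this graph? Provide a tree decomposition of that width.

Treewidth 2.
One optimal decomposition is:
Bags: B1 = {d, f, i}  B2 = {b, d, i}  B3 = {e, f, i}  B4 = {e, f, g}  B5 = {c, e, i}  B6 = {e, f, h}  B7 = {a, d, i}
Tree: B1–B2, B1–B3, B3–B4, B3–B5, B4–B6, B1–B7

The largest bag has 3 vertices, giving width 2; this decomposition certifies tw(G) ≤ 2. On the other hand G contains the 3-clique {e, f, g}. A clique must lie in a single bag of any decomposition, so no decomposition can have width below 2. The upper and lower bounds meet at 2, so that is the treewidth.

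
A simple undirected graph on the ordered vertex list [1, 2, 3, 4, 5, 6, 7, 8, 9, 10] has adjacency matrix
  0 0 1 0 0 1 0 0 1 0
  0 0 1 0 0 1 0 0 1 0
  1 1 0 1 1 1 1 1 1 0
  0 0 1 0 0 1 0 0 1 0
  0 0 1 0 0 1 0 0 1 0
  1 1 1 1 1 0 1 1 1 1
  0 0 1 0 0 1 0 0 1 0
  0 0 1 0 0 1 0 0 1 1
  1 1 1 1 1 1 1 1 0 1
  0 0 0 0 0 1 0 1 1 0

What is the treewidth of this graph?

A width-3 tree decomposition is:
Bags: B1 = {3, 5, 6, 9}  B2 = {3, 6, 8, 9}  B3 = {3, 6, 7, 9}  B4 = {1, 3, 6, 9}  B5 = {2, 3, 6, 9}  B6 = {3, 4, 6, 9}  B7 = {6, 8, 9, 10}
Tree: B1–B2, B2–B3, B1–B4, B3–B5, B1–B6, B2–B7
Every bag has size at most 4, so the width is 4 − 1 = 3 and tw(G) ≤ 3. On the other hand G contains the 4-clique {6, 8, 9, 10}. A clique must lie in a single bag of any decomposition, so no decomposition can have width below 3. The upper and lower bounds meet at 3, so that is the treewidth.

3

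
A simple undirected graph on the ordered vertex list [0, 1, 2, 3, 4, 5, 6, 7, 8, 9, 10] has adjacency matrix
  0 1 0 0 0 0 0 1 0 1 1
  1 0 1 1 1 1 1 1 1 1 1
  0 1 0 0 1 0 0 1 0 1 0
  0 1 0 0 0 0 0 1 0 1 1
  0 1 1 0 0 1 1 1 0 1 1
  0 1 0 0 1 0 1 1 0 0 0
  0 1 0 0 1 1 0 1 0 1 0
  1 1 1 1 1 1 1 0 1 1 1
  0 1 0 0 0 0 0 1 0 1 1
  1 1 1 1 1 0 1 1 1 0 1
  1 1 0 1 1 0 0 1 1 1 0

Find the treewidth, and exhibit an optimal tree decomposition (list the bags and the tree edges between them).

Treewidth 4.
One such decomposition:
Bags: B1 = {1, 4, 7, 9, 10}  B2 = {1, 4, 6, 7, 9}  B3 = {1, 4, 5, 6, 7}  B4 = {1, 7, 8, 9, 10}  B5 = {0, 1, 7, 9, 10}  B6 = {1, 2, 4, 7, 9}  B7 = {1, 3, 7, 9, 10}
Tree: B1–B2, B2–B3, B1–B4, B1–B5, B1–B6, B1–B7

Every bag has size at most 5, so the width is 5 − 1 = 4 and tw(G) ≤ 4. Conversely, {1, 2, 4, 7, 9} is a clique of size 5, and the vertices of any clique must share a bag in every tree decomposition; so some bag has ≥ 5 vertices and tw(G) ≥ 4. Combining the bounds, tw(G) = 4.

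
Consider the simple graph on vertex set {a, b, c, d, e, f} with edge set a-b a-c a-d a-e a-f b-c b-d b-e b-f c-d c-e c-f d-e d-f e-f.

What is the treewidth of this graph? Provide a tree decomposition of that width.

A single bag containing all 6 vertices is trivially a valid decomposition of width 5. Conversely, {a, b, c, d, e, f} is a clique of size 6, and the vertices of any clique must share a bag in every tree decomposition; so some bag has ≥ 6 vertices and tw(G) ≥ 5. Combining the bounds, tw(G) = 5.

Treewidth 5.
Bags: B1 = {a, b, c, d, e, f}
Tree: (single bag)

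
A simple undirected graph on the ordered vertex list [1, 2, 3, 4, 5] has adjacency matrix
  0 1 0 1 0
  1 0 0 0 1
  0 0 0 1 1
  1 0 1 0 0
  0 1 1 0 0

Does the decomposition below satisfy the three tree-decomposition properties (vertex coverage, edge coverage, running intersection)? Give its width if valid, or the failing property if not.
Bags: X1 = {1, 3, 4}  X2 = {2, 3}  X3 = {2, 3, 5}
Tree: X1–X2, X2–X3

No — edge (1,2) lies in no bag.

A tree decomposition must satisfy three properties: every vertex lies in some bag; for every edge, both endpoints lie together in some bag; and for every vertex, the bags containing it form a connected subtree. Here edge (1,2) lies in no bag, so the decomposition is invalid.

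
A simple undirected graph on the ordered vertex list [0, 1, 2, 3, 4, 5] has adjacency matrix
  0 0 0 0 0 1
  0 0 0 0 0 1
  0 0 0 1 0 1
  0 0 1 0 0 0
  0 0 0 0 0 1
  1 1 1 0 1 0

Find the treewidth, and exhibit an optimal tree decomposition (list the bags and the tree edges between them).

The largest bag has 2 vertices, giving width 1; this decomposition certifies tw(G) ≤ 1. Any graph with an edge has treewidth ≥ 1, and G has the edge 2–5. Therefore the treewidth is 1.

Treewidth 1.
One such decomposition:
Bags: B1 = {2, 5}  B2 = {0, 5}  B3 = {4, 5}  B4 = {1, 5}  B5 = {2, 3}
Tree: B1–B2, B2–B3, B1–B4, B1–B5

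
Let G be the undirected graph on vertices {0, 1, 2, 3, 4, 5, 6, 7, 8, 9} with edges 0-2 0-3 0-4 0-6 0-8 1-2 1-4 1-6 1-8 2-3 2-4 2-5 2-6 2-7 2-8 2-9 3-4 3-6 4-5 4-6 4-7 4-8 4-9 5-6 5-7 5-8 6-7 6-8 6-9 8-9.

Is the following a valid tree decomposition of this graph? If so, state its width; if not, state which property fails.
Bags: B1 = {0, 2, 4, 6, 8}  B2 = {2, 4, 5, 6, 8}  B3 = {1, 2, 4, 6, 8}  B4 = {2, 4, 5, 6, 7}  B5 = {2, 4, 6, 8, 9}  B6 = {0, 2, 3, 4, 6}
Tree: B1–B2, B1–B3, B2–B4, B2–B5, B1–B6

Checking the three conditions: (i) the bags cover all of {0, 1, 2, 3, 4, 5, 6, 7, 8, 9}; (ii) for each edge, some bag contains both endpoints; (iii) the bags containing any fixed vertex form a subtree. All hold, so the decomposition is valid with width 5 − 1 = 4.

Yes; width 4.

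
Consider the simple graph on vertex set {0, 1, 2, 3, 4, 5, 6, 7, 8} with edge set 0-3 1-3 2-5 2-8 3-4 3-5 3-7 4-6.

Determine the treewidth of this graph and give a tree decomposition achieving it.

Treewidth 1.
One optimal decomposition is:
Bags: B1 = {1, 3}  B2 = {3, 7}  B3 = {3, 4}  B4 = {4, 6}  B5 = {3, 5}  B6 = {2, 5}  B7 = {0, 3}  B8 = {2, 8}
Tree: B1–B2, B1–B3, B3–B4, B2–B5, B5–B6, B1–B7, B6–B8

Every bag has size at most 2, so the width is 2 − 1 = 1 and tw(G) ≤ 1. G has an edge, so its treewidth is at least 1. Hence tw(G) = 1 exactly.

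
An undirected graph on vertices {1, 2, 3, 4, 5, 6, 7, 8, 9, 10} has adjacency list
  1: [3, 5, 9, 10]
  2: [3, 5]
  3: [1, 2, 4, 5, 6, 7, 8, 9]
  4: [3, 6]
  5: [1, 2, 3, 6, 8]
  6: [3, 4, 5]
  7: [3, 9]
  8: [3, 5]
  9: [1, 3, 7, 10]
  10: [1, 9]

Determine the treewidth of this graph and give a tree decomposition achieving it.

Treewidth 2.
Bags: B1 = {3, 5, 6}  B2 = {1, 3, 5}  B3 = {1, 3, 9}  B4 = {3, 5, 8}  B5 = {1, 9, 10}  B6 = {3, 7, 9}  B7 = {3, 4, 6}  B8 = {2, 3, 5}
Tree: B1–B2, B2–B3, B2–B4, B3–B5, B3–B6, B1–B7, B2–B8

Every bag has size at most 3, so the width is 3 − 1 = 2 and tw(G) ≤ 2. For the lower bound, the 3 vertices {1, 9, 10} are pairwise adjacent, and any tree decomposition puts a clique entirely inside one bag — forcing width ≥ 2. Therefore the treewidth is 2.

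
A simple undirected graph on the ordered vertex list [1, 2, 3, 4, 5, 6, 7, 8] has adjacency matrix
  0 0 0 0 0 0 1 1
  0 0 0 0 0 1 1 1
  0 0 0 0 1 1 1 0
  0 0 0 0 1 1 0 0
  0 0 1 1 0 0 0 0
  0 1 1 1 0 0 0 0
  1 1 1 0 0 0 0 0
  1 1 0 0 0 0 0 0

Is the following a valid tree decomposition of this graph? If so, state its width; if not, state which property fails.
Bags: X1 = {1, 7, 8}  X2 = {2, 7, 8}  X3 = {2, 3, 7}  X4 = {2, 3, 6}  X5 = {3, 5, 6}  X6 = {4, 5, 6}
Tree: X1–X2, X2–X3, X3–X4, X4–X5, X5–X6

Checking the three conditions: (i) the bags cover all of {1, 2, 3, 4, 5, 6, 7, 8}; (ii) for each edge, some bag contains both endpoints; (iii) the bags containing any fixed vertex form a subtree. All hold, so the decomposition is valid with width 3 − 1 = 2.

Yes; width 2.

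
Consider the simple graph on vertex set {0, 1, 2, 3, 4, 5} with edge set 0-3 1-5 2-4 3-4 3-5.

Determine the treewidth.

A width-1 tree decomposition is:
Bags: B1 = {1, 5}  B2 = {3, 5}  B3 = {3, 4}  B4 = {0, 3}  B5 = {2, 4}
Tree: B1–B2, B2–B3, B3–B4, B3–B5
The largest bag has 2 vertices, giving width 1; this decomposition certifies tw(G) ≤ 1. Since G has at least one edge (e.g. 1–5), it is not an edgeless graph, so tw(G) ≥ 1. The upper and lower bounds meet at 1, so that is the treewidth.

1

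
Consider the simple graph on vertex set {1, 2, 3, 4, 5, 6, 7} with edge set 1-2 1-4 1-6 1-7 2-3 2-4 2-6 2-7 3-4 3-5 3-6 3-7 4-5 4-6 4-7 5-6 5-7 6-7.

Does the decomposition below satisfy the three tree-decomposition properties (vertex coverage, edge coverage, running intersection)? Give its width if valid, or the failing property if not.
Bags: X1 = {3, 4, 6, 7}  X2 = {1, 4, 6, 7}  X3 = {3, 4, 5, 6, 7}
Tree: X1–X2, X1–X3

A tree decomposition must satisfy three properties: every vertex lies in some bag; for every edge, both endpoints lie together in some bag; and for every vertex, the bags containing it form a connected subtree. Here vertex 2 appears in no bag, so the decomposition is invalid.

No — vertex 2 appears in no bag.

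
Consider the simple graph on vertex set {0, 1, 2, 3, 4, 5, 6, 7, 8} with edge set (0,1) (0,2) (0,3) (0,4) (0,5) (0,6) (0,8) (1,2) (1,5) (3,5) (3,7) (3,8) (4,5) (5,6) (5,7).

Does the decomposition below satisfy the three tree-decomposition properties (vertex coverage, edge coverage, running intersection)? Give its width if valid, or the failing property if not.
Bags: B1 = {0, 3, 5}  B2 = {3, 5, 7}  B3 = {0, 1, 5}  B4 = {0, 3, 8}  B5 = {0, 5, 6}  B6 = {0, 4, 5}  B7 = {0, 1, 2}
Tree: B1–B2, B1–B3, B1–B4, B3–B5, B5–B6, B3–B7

Every vertex of G appears in some bag (union = {0, 1, 2, 3, 4, 5, 6, 7, 8}); every edge is covered by a bag; and for each vertex v the set of bags containing v is connected in the bag tree. The decomposition is therefore valid. The largest bag has 3 vertices, so the width is 2.

Yes; width 2.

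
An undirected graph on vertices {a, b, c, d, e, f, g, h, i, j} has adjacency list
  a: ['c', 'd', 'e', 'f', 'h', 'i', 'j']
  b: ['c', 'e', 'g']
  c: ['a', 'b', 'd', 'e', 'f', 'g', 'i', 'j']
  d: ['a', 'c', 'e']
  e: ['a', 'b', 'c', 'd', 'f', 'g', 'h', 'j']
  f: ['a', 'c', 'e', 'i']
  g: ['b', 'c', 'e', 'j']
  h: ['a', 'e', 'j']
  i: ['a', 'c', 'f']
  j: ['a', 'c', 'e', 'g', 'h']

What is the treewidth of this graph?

A width-3 tree decomposition is:
Bags: B1 = {a, c, e, j}  B2 = {a, c, d, e}  B3 = {c, e, g, j}  B4 = {a, c, e, f}  B5 = {b, c, e, g}  B6 = {a, e, h, j}  B7 = {a, c, f, i}
Tree: B1–B2, B1–B3, B1–B4, B3–B5, B1–B6, B4–B7
The largest bag has 4 vertices, giving width 3; this decomposition certifies tw(G) ≤ 3. Conversely, {a, e, h, j} is a clique of size 4, and the vertices of any clique must share a bag in every tree decomposition; so some bag has ≥ 4 vertices and tw(G) ≥ 3. Therefore the treewidth is 3.

3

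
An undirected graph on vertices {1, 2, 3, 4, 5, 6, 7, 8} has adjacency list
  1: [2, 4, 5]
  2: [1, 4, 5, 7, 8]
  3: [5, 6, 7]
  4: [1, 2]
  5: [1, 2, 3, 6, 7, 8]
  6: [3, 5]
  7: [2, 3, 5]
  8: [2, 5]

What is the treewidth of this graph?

A width-2 tree decomposition is:
Bags: B1 = {3, 5, 7}  B2 = {2, 5, 7}  B3 = {1, 2, 5}  B4 = {2, 5, 8}  B5 = {1, 2, 4}  B6 = {3, 5, 6}
Tree: B1–B2, B2–B3, B3–B4, B3–B5, B1–B6
Each bag holds 3 vertices, so the decomposition has width 2, which upper-bounds the treewidth. On the other hand G contains the 3-clique {1, 2, 4}. A clique must lie in a single bag of any decomposition, so no decomposition can have width below 2. Therefore the treewidth is 2.

2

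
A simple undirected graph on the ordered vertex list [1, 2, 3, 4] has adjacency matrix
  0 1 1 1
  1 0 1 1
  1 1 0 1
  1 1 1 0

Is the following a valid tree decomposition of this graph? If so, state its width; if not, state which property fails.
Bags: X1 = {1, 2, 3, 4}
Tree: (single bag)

Yes; width 3.

Vertex coverage: the bags together contain {1, 2, 3, 4}, the full vertex set. Edge coverage: each edge of G has both endpoints in at least one bag. Running intersection: for every vertex, the bags containing it form a connected subtree. All three properties hold, so this is a valid tree decomposition of width max|bag| − 1 = 3, and hence tw(G) ≤ 3.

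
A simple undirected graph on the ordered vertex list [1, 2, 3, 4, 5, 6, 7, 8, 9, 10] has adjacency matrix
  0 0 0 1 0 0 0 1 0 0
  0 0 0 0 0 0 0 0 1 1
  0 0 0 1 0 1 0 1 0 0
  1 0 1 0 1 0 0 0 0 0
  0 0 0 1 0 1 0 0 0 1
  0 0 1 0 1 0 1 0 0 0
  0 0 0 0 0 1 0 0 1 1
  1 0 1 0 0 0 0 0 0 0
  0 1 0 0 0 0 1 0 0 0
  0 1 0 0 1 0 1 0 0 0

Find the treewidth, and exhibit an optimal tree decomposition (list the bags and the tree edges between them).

Treewidth 2.
One optimal decomposition is:
Bags: B1 = {1, 4, 8}  B2 = {3, 4, 8}  B3 = {3, 4, 5}  B4 = {3, 5, 6}  B5 = {5, 6, 10}  B6 = {6, 7, 10}  B7 = {2, 7, 10}  B8 = {2, 7, 9}
Tree: B1–B2, B2–B3, B3–B4, B4–B5, B5–B6, B6–B7, B7–B8

Each bag holds 3 vertices, so the decomposition has width 2, which upper-bounds the treewidth. Since 1–8–3–4–1 is a cycle in G, G is not acyclic. Forests are exactly the graphs of treewidth ≤ 1, so tw(G) ≥ 2. The upper and lower bounds meet at 2, so that is the treewidth.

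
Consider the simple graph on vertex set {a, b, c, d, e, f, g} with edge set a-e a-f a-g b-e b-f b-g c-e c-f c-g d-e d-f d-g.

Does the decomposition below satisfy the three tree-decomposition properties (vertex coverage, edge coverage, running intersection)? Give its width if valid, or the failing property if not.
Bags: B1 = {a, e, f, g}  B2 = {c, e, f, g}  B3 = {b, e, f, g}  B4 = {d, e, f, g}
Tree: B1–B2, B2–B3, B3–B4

Yes; width 3.

Checking the three conditions: (i) the bags cover all of {a, b, c, d, e, f, g}; (ii) for each edge, some bag contains both endpoints; (iii) the bags containing any fixed vertex form a subtree. All hold, so the decomposition is valid with width 4 − 1 = 3.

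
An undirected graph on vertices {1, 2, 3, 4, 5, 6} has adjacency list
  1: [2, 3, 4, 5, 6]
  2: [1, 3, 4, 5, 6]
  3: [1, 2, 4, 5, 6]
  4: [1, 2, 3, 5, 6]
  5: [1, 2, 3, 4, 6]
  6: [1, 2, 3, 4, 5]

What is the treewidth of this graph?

A width-5 tree decomposition is:
Bags: B1 = {1, 2, 3, 4, 5, 6}
Tree: (single bag)
A single bag containing all 6 vertices is trivially a valid decomposition of width 5. Conversely, {1, 2, 3, 4, 5, 6} is a clique of size 6, and the vertices of any clique must share a bag in every tree decomposition; so some bag has ≥ 6 vertices and tw(G) ≥ 5. Combining the bounds, tw(G) = 5.

5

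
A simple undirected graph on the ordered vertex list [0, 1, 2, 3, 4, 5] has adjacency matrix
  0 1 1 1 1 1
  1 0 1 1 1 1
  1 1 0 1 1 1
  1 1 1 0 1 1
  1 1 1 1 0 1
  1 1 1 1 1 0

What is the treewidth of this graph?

A width-5 tree decomposition is:
Bags: B1 = {0, 1, 2, 3, 4, 5}
Tree: (single bag)
A single bag containing all 6 vertices is trivially a valid decomposition of width 5. On the other hand G contains the 6-clique {0, 1, 2, 3, 4, 5}. A clique must lie in a single bag of any decomposition, so no decomposition can have width below 5. Combining the bounds, tw(G) = 5.

5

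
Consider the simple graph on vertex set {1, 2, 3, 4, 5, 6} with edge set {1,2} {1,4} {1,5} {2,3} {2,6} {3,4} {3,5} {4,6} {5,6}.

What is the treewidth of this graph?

A width-3 tree decomposition is:
Bags: B1 = {1, 3, 5, 6}  B2 = {1, 2, 3, 6}  B3 = {1, 3, 4, 6}
Tree: B1–B2, B2–B3
Every bag has size at most 4, so the width is 4 − 1 = 3 and tw(G) ≤ 3. For the lower bound: the 4 vertex sets {3,5}, {2,6}, {1}, {4} are disjoint, each induces a connected subgraph, and every pair is joined by at least one edge of G. Contracting each set to a single vertex therefore yields K_{4} as a minor, and since treewidth is minor-monotone, tw(G) ≥ tw(K_{4}) = 3. Hence tw(G) = 3 exactly.

3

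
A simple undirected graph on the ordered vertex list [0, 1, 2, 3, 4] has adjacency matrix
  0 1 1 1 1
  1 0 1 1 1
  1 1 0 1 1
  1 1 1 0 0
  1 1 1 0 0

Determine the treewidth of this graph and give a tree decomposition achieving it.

Each bag holds 4 vertices, so the decomposition has width 3, which upper-bounds the treewidth. On the other hand G contains the 4-clique {0, 1, 2, 3}. A clique must lie in a single bag of any decomposition, so no decomposition can have width below 3. Combining the bounds, tw(G) = 3.

Treewidth 3.
Bags: B1 = {0, 1, 2, 3}  B2 = {0, 1, 2, 4}
Tree: B1–B2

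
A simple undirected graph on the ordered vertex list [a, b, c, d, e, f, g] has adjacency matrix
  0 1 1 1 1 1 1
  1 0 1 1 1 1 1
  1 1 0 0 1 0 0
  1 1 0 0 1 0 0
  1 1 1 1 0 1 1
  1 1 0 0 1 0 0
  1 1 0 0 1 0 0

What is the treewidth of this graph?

A width-3 tree decomposition is:
Bags: B1 = {a, b, e, g}  B2 = {a, b, c, e}  B3 = {a, b, d, e}  B4 = {a, b, e, f}
Tree: B1–B2, B2–B3, B1–B4
Every bag has size at most 4, so the width is 4 − 1 = 3 and tw(G) ≤ 3. For the lower bound, the 4 vertices {a, b, d, e} are pairwise adjacent, and any tree decomposition puts a clique entirely inside one bag — forcing width ≥ 3. Therefore the treewidth is 3.

3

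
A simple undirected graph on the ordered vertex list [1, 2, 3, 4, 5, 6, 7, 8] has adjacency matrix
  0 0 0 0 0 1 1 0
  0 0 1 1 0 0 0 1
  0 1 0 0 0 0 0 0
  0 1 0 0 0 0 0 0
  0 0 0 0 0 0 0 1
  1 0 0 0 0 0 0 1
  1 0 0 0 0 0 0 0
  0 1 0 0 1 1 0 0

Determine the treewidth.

1

A width-1 tree decomposition is:
Bags: B1 = {6, 8}  B2 = {2, 8}  B3 = {2, 4}  B4 = {1, 6}  B5 = {5, 8}  B6 = {2, 3}  B7 = {1, 7}
Tree: B1–B2, B2–B3, B1–B4, B1–B5, B3–B6, B4–B7
Every bag has size at most 2, so the width is 2 − 1 = 1 and tw(G) ≤ 1. G has an edge, so its treewidth is at least 1. Combining the bounds, tw(G) = 1.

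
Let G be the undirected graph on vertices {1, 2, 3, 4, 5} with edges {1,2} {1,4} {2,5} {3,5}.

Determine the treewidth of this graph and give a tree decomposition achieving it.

The largest bag has 2 vertices, giving width 1; this decomposition certifies tw(G) ≤ 1. Any graph with an edge has treewidth ≥ 1, and G has the edge 2–1. Combining the bounds, tw(G) = 1.

Treewidth 1.
Bags: B1 = {1, 2}  B2 = {2, 5}  B3 = {3, 5}  B4 = {1, 4}
Tree: B1–B2, B2–B3, B1–B4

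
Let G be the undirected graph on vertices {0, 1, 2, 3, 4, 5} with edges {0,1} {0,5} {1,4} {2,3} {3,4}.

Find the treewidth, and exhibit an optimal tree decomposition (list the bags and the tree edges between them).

Every bag has size at most 2, so the width is 2 − 1 = 1 and tw(G) ≤ 1. Any graph with an edge has treewidth ≥ 1, and G has the edge 5–0. The upper and lower bounds meet at 1, so that is the treewidth.

Treewidth 1.
One optimal decomposition is:
Bags: B1 = {0, 5}  B2 = {0, 1}  B3 = {1, 4}  B4 = {3, 4}  B5 = {2, 3}
Tree: B1–B2, B2–B3, B3–B4, B4–B5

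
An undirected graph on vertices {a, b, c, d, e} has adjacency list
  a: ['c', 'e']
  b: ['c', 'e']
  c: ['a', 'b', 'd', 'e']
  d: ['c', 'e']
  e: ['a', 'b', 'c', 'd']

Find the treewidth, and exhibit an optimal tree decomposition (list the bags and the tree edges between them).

Treewidth 2.
Bags: B1 = {a, c, e}  B2 = {c, d, e}  B3 = {b, c, e}
Tree: B1–B2, B2–B3

Every bag has size at most 3, so the width is 3 − 1 = 2 and tw(G) ≤ 2. Conversely, {c, d, e} is a clique of size 3, and the vertices of any clique must share a bag in every tree decomposition; so some bag has ≥ 3 vertices and tw(G) ≥ 2. The upper and lower bounds meet at 2, so that is the treewidth.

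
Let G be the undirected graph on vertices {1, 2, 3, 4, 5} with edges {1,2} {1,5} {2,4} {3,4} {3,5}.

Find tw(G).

A width-2 tree decomposition is:
Bags: B1 = {1, 3, 5}  B2 = {1, 3, 4}  B3 = {1, 2, 4}
Tree: B1–B2, B2–B3
Every bag has size at most 3, so the width is 3 − 1 = 2 and tw(G) ≤ 2. Since 1–5–3–4–2–1 is a cycle in G, G is not acyclic. Forests are exactly the graphs of treewidth ≤ 1, so tw(G) ≥ 2. The upper and lower bounds meet at 2, so that is the treewidth.

2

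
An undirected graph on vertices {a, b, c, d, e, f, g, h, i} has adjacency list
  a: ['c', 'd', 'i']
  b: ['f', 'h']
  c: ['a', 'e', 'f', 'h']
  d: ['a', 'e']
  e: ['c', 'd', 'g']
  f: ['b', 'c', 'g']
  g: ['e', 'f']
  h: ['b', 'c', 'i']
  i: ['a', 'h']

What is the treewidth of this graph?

A width-3 tree decomposition is:
Bags: B1 = {a, d, h, i}  B2 = {a, c, d, h}  B3 = {c, d, e, h}  B4 = {b, c, e, h}  B5 = {b, c, e, f}  B6 = {b, e, f, g}
Tree: B1–B2, B2–B3, B3–B4, B4–B5, B5–B6
The largest bag has 4 vertices, giving width 3; this decomposition certifies tw(G) ≤ 3. For the lower bound: the 4 vertex sets {a,d,i}, {h}, {c}, {b,e,f,g} are disjoint, each induces a connected subgraph, and every pair is joined by at least one edge of G. Contracting each set to a single vertex therefore yields K_{4} as a minor, and since treewidth is minor-monotone, tw(G) ≥ tw(K_{4}) = 3. Hence tw(G) = 3 exactly.

3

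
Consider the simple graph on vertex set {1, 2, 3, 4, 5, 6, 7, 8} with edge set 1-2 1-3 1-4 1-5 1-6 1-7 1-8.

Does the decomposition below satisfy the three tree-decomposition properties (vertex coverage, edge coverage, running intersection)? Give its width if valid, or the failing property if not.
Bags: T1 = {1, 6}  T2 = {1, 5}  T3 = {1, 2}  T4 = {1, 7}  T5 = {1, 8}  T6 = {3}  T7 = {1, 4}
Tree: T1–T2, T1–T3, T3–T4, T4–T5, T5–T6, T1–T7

No — edge (1,3) lies in no bag.

A tree decomposition must satisfy three properties: every vertex lies in some bag; for every edge, both endpoints lie together in some bag; and for every vertex, the bags containing it form a connected subtree. Here edge (1,3) lies in no bag, so the decomposition is invalid.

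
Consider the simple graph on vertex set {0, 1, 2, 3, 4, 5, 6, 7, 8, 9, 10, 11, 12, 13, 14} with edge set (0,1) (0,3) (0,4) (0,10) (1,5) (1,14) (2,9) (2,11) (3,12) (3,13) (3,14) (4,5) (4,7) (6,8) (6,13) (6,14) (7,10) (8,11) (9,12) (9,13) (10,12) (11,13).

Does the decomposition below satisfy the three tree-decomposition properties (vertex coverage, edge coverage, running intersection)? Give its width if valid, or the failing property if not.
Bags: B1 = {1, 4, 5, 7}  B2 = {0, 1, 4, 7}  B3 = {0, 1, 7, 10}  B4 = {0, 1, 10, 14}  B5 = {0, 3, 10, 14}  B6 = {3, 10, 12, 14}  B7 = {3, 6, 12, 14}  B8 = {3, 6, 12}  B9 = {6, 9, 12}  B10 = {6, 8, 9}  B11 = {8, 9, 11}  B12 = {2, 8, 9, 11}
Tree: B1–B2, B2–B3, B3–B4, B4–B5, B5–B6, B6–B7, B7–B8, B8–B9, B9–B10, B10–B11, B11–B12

A tree decomposition must satisfy three properties: every vertex lies in some bag; for every edge, both endpoints lie together in some bag; and for every vertex, the bags containing it form a connected subtree. Here vertex 13 appears in no bag, so the decomposition is invalid.

No — vertex 13 appears in no bag.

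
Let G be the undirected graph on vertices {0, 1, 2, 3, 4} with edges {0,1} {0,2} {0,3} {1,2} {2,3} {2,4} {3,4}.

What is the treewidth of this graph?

A width-2 tree decomposition is:
Bags: B1 = {2, 3, 4}  B2 = {0, 2, 3}  B3 = {0, 1, 2}
Tree: B1–B2, B2–B3
The largest bag has 3 vertices, giving width 2; this decomposition certifies tw(G) ≤ 2. On the other hand G contains the 3-clique {0, 1, 2}. A clique must lie in a single bag of any decomposition, so no decomposition can have width below 2. Hence tw(G) = 2 exactly.

2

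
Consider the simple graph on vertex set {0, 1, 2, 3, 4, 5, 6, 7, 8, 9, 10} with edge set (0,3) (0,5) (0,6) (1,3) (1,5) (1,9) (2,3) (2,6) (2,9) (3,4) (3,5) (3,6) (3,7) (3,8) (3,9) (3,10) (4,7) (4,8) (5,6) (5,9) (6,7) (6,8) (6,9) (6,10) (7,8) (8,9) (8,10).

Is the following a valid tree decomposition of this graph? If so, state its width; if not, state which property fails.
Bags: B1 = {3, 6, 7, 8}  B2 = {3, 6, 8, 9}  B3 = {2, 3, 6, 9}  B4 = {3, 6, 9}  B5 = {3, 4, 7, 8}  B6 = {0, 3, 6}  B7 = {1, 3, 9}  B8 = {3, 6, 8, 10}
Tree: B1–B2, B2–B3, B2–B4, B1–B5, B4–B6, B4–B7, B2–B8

No — vertex 5 appears in no bag.

A tree decomposition must satisfy three properties: every vertex lies in some bag; for every edge, both endpoints lie together in some bag; and for every vertex, the bags containing it form a connected subtree. Here vertex 5 appears in no bag, so the decomposition is invalid.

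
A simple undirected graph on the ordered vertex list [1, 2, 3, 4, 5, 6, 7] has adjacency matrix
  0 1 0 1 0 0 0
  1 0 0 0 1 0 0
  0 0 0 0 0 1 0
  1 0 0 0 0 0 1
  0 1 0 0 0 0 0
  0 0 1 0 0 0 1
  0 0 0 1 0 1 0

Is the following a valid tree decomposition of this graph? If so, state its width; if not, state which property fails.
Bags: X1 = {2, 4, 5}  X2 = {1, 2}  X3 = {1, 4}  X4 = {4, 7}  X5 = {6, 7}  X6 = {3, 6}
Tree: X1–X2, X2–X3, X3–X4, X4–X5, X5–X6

A tree decomposition must satisfy three properties: every vertex lies in some bag; for every edge, both endpoints lie together in some bag; and for every vertex, the bags containing it form a connected subtree. Here bags containing vertex 4 are not connected in the tree, so the decomposition is invalid.

No — bags containing vertex 4 are not connected in the tree.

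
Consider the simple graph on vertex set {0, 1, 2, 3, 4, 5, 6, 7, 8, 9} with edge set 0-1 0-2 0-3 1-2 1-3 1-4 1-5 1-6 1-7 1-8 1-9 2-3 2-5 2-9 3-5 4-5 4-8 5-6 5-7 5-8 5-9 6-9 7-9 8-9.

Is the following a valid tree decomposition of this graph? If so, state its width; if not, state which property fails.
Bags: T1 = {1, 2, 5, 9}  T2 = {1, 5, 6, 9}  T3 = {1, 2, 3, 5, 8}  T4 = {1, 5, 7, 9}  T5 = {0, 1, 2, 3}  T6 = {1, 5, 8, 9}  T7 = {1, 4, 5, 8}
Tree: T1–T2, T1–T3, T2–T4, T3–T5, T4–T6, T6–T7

A tree decomposition must satisfy three properties: every vertex lies in some bag; for every edge, both endpoints lie together in some bag; and for every vertex, the bags containing it form a connected subtree. Here bags containing vertex 8 are not connected in the tree, so the decomposition is invalid.

No — bags containing vertex 8 are not connected in the tree.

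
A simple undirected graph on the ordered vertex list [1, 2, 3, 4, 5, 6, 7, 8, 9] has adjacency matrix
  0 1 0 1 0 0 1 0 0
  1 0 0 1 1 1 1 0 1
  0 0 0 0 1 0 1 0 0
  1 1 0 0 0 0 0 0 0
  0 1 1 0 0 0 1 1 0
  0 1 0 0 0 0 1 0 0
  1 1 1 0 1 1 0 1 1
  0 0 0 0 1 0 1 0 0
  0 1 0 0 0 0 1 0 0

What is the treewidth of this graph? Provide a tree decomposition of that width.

The largest bag has 3 vertices, giving width 2; this decomposition certifies tw(G) ≤ 2. Conversely, {1, 2, 4} is a clique of size 3, and the vertices of any clique must share a bag in every tree decomposition; so some bag has ≥ 3 vertices and tw(G) ≥ 2. Hence tw(G) = 2 exactly.

Treewidth 2.
Bags: B1 = {1, 2, 7}  B2 = {2, 6, 7}  B3 = {2, 5, 7}  B4 = {5, 7, 8}  B5 = {3, 5, 7}  B6 = {1, 2, 4}  B7 = {2, 7, 9}
Tree: B1–B2, B1–B3, B3–B4, B4–B5, B1–B6, B1–B7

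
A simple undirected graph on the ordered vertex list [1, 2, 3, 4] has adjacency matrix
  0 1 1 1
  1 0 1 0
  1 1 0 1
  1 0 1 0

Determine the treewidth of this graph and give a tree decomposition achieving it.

Every bag has size at most 3, so the width is 3 − 1 = 2 and tw(G) ≤ 2. Conversely, {1, 2, 3} is a clique of size 3, and the vertices of any clique must share a bag in every tree decomposition; so some bag has ≥ 3 vertices and tw(G) ≥ 2. Combining the bounds, tw(G) = 2.

Treewidth 2.
Bags: B1 = {1, 2, 3}  B2 = {1, 3, 4}
Tree: B1–B2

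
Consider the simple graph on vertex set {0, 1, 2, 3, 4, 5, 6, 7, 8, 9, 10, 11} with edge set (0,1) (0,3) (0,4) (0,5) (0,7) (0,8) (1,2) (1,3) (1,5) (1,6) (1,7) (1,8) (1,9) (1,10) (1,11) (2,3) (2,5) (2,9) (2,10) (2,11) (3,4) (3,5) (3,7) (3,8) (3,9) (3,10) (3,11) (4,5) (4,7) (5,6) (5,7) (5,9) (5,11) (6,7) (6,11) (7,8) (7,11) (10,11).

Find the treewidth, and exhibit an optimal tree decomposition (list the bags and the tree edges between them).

The largest bag has 5 vertices, giving width 4; this decomposition certifies tw(G) ≤ 4. Conversely, {0, 1, 3, 7, 8} is a clique of size 5, and the vertices of any clique must share a bag in every tree decomposition; so some bag has ≥ 5 vertices and tw(G) ≥ 4. Therefore the treewidth is 4.

Treewidth 4.
One optimal decomposition is:
Bags: B1 = {1, 2, 3, 5, 11}  B2 = {1, 3, 5, 7, 11}  B3 = {1, 2, 3, 10, 11}  B4 = {0, 1, 3, 5, 7}  B5 = {1, 5, 6, 7, 11}  B6 = {0, 1, 3, 7, 8}  B7 = {0, 3, 4, 5, 7}  B8 = {1, 2, 3, 5, 9}
Tree: B1–B2, B1–B3, B2–B4, B2–B5, B4–B6, B4–B7, B1–B8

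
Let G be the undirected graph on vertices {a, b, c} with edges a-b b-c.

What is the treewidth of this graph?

A width-1 tree decomposition is:
Bags: B1 = {b, c}  B2 = {a, b}
Tree: B1–B2
Each bag holds 2 vertices, so the decomposition has width 1, which upper-bounds the treewidth. G has an edge, so its treewidth is at least 1. The upper and lower bounds meet at 1, so that is the treewidth.

1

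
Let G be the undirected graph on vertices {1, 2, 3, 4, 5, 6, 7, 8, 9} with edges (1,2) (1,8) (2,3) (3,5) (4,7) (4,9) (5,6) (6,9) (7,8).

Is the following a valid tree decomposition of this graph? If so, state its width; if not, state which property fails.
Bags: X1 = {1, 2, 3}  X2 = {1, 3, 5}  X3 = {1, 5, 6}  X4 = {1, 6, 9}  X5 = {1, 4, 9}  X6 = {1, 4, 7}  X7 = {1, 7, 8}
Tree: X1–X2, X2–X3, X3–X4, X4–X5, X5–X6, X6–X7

Vertex coverage: the bags together contain {1, 2, 3, 4, 5, 6, 7, 8, 9}, the full vertex set. Edge coverage: each edge of G has both endpoints in at least one bag. Running intersection: for every vertex, the bags containing it form a connected subtree. All three properties hold, so this is a valid tree decomposition of width max|bag| − 1 = 2, and hence tw(G) ≤ 2.

Yes; width 2.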